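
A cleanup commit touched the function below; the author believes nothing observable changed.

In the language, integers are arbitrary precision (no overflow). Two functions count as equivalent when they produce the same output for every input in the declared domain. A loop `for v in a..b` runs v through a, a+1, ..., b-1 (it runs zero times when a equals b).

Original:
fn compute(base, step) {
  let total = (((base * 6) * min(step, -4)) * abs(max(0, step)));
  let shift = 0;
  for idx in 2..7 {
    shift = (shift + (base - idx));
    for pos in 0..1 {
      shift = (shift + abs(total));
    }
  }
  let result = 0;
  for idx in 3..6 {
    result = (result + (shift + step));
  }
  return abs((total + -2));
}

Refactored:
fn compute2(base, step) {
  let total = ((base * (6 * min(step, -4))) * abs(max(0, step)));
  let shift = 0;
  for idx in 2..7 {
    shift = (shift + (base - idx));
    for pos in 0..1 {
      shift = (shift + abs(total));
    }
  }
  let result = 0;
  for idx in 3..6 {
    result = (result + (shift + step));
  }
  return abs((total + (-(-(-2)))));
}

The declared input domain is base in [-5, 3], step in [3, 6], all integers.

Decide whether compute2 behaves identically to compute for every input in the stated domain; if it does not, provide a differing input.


The two are interchangeable: same computation, different form, and every declared input agrees.
One worked example (base=-2, step=4) — compute: total=192, then shift=0, then (idx=2), then shift=-4, then (pos=0), then shift=188, then (idx=3), then shift=183, then (pos=0), then shift=375, then (idx=4), then shift=369, then (pos=0), then shift=561, then (idx=5), then shift=554, then (pos=0), then shift=746, then (idx=6), then shift=738, then (pos=0), then shift=930, then result=0, then (idx=3), then result=934, then (idx=4), then result=1868, then (idx=5), then result=2802, then returns 190; compute2: total=192, then shift=0, then (idx=2), then shift=-4, then (pos=0), then shift=188, then (idx=3), then shift=183, then (pos=0), then shift=375, then (idx=4), then shift=369, then (pos=0), then shift=561, then (idx=5), then shift=554, then (pos=0), then shift=746, then (idx=6), then shift=738, then (pos=0), then shift=930, then result=0, then (idx=3), then result=934, then (idx=4), then result=1868, then (idx=5), then result=2802, then returns 190; agreement on 190.
Sweeping the whole domain (36 inputs) finds no disagreement.
verdict: equivalent


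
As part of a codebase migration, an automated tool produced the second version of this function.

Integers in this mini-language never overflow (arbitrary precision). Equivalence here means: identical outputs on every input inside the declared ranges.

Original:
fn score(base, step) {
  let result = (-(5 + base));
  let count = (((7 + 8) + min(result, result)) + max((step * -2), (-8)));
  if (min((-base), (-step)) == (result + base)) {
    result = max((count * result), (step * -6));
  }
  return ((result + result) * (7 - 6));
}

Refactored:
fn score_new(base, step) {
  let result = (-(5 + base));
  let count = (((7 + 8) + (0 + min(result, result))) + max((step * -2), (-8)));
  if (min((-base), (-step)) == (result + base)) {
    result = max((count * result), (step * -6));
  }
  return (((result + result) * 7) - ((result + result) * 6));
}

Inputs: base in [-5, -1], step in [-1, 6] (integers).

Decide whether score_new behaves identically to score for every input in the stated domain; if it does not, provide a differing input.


This is a faithful refactor — arithmetic usage differs, plus constant usage differs, but the computed results match everywhere.
Tracing base=-2, step=-1: score: result = -3; count = 14; (min((-base), (-step)) == (result + base)) -> false; return -6 | score_new: result = -3; count = 14; (min((-base), (-step)) == (result + base)) -> false; return -6 — matching result -6.
Sweeping the whole domain (40 inputs) finds no disagreement.
verdict: equivalent


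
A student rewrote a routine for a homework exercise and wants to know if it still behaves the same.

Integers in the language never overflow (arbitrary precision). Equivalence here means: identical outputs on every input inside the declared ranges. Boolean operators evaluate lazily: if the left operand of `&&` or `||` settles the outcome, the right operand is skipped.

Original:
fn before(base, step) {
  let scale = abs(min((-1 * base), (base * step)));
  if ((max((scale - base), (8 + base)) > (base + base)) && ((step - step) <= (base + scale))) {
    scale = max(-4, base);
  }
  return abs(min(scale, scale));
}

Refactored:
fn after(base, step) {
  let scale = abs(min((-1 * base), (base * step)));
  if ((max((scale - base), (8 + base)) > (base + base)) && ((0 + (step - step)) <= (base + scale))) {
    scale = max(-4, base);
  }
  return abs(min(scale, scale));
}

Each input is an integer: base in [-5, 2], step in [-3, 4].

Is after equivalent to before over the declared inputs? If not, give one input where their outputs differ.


The two versions differ — the changes include arithmetic usage differs; constant usage differs.
One worked example (base=2, step=-1) — before: scale becomes 2; next ((max((scale - base), (8 + base)) > (base + base)) && ((step - step) <= (base + scale))) evaluates to true; next scale becomes 2; next final value 2; after: scale becomes 2; next ((max((scale - base), (8 + base)) > (base + base)) && ((0 + (step - step)) <= (base + scale))) evaluates to true; next scale becomes 2; next final value 2; agreement on 2.
Sweeping the whole domain (64 inputs) finds no disagreement.
verdict: equivalent


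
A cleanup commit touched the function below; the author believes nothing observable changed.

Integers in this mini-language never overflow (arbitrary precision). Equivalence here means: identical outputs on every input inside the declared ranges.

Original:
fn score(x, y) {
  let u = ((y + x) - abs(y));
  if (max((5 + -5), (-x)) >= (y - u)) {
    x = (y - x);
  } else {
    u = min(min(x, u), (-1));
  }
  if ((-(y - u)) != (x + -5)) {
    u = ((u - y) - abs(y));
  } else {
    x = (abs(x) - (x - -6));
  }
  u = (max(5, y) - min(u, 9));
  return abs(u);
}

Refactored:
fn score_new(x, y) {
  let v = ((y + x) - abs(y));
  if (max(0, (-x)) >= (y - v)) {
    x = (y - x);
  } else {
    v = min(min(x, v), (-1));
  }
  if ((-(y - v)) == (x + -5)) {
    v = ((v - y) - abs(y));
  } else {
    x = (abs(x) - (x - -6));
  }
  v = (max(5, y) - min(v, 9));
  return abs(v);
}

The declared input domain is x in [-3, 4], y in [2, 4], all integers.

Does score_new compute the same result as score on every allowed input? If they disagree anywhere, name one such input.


Try x=-3, y=2.
score: u := -3 | (max((5 + -5), (-x)) >= (y - u)): false | u := -3 | ((-(y - u)) != (x + -5)): true | u := -7 | u := 12 | result 12
score_new: v := -3 | (max(0, (-x)) >= (y - v)): false | v := -3 | ((-(y - v)) == (x + -5)): false | x := 0 | v := 8 | result 8
12 vs 8 — the two versions disagree here.
verdict: not equivalent; witness: x=-3, y=2


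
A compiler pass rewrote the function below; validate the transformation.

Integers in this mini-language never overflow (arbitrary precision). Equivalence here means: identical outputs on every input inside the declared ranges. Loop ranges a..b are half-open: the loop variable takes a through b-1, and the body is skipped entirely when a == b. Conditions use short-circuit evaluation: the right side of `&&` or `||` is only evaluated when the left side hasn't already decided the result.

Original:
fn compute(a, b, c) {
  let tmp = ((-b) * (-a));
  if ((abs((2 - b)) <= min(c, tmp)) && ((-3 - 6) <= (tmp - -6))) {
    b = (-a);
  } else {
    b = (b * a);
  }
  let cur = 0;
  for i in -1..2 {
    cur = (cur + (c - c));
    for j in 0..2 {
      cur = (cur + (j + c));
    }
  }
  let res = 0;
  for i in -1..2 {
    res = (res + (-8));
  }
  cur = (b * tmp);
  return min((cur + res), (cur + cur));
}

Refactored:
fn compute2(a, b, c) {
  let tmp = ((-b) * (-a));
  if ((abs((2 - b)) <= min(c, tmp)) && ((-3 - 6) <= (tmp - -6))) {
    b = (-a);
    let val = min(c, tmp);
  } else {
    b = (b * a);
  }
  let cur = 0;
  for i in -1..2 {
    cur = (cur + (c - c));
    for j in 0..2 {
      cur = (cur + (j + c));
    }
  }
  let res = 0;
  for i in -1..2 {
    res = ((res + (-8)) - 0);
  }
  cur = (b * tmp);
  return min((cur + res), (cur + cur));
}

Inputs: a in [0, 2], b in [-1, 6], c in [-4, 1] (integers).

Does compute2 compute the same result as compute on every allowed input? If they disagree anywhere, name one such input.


Comparing the listings, the differences include: statement counts differ; local variable names differ; constant usage differs; min/max/abs usage differs; arithmetic usage differs.
As a probe, take a=2, b=0, c=0: compute runs tmp = 0; ((abs((2 - b)) <= min(c, tmp)) && ((-3 - 6) <= (tmp - -6))) -> false; b = 0; cur = 0; [i=-1]; cur = 0; [j=0]; cur = 0; [j=1]; cur = 1; [i=0]; cur = 1; [j=0]; cur = 1; [j=1]; cur = 2; [i=1]; cur = 2; [j=0]; cur = 2; [j=1]; cur = 3; res = 0; [i=-1]; res = -8; [i=0]; res = -16; [i=1]; res = -24; cur = 0; return -24; compute2 runs tmp = 0; ((abs((2 - b)) <= min(c, tmp)) && ((-3 - 6) <= (tmp - -6))) -> false; b = 0; cur = 0; [i=-1]; cur = 0; [j=0]; cur = 0; [j=1]; cur = 1; [i=0]; cur = 1; [j=0]; cur = 1; [j=1]; cur = 2; [i=1]; cur = 2; [j=0]; cur = 2; [j=1]; cur = 3; res = 0; [i=-1]; res = -8; [i=0]; res = -16; [i=1]; res = -24; cur = 0; return -24; both end at -24.
Checked all 144 inputs in the declared domain: the outputs agree on every one.
verdict: equivalent


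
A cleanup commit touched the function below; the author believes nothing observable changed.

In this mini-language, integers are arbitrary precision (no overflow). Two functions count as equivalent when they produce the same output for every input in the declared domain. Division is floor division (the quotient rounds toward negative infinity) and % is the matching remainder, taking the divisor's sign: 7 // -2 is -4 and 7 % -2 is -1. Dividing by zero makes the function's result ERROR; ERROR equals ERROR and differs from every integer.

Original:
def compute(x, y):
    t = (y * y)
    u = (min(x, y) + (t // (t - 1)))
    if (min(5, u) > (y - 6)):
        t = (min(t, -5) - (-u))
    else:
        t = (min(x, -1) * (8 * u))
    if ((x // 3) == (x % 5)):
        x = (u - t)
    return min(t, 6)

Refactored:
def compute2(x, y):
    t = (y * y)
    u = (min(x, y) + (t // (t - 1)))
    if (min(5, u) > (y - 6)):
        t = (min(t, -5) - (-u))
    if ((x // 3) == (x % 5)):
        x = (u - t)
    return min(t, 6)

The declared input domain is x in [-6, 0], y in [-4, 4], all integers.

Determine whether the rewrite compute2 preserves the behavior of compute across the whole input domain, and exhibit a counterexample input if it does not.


Take x=-6, y=0.
compute: t := 0 | u := -6 | (min(5, u) > (y - 6)): false | t := 288 | ((x // 3) == (x % 5)): false | result 6
compute2: t := 0 | u := -6 | (min(5, u) > (y - 6)): false | ((x // 3) == (x % 5)): false | result 0
6 and 0 differ, so these are not the same function on this domain.
verdict: not equivalent; witness: x=-6, y=0


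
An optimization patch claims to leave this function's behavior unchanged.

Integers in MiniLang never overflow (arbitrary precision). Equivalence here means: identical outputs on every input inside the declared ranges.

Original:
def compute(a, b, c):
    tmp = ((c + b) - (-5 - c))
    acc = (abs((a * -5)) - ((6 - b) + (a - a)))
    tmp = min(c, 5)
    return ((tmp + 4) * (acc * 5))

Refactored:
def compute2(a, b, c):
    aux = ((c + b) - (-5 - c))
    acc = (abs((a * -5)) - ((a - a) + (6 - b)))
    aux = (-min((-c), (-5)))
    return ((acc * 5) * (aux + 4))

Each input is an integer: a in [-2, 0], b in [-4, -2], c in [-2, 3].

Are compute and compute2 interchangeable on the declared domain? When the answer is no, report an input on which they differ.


These are not equivalent — on a=-2, b=-3, c=-2 the outputs split (10 vs 45).
compute: tmp = -2; acc = 1; tmp = -2; return 10
compute2: aux = -2; acc = 1; aux = 5; return 45
verdict: not equivalent; witness: a=-2, b=-3, c=-2


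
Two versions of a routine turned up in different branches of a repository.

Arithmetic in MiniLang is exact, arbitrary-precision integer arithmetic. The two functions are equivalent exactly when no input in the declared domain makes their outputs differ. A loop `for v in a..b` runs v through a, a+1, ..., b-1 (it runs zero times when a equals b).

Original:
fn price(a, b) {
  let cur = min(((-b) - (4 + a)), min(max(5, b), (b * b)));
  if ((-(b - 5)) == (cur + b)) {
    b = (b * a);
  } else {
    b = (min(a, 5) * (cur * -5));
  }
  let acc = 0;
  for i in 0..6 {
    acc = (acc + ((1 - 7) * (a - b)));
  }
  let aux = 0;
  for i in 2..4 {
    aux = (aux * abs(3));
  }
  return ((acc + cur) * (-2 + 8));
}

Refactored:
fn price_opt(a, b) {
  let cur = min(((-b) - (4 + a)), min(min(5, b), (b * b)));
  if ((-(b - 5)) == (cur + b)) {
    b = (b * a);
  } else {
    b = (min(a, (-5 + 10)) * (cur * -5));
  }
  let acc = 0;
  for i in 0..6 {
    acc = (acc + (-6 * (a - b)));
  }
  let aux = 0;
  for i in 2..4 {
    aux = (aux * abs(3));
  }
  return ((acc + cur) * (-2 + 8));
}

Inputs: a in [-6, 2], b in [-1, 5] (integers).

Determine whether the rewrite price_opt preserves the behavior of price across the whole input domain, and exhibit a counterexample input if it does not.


Input a=-6, b=-1: 7782 from price versus -5190 from price_opt.
verdict: not equivalent; witness: a=-6, b=-1


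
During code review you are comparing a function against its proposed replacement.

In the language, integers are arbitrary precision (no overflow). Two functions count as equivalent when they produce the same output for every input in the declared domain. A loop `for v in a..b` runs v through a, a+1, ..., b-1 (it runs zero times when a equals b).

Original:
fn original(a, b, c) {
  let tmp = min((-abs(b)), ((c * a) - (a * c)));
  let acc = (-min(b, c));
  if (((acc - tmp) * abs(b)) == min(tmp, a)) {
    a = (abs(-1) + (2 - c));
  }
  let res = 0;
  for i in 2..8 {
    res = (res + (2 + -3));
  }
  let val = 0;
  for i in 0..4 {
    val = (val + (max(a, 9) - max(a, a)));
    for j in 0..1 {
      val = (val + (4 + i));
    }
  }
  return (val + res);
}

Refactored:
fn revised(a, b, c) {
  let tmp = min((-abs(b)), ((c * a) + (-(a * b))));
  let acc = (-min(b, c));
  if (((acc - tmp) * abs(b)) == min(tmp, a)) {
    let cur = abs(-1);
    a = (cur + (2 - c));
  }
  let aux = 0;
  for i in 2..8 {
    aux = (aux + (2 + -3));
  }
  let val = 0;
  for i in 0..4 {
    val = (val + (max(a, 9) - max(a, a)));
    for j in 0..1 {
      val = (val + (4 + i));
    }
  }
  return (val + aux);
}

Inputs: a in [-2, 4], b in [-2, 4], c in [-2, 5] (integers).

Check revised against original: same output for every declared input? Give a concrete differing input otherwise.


On input a=1, b=0, c=-2, original returns 32 while revised returns 48.
verdict: not equivalent; witness: a=1, b=0, c=-2


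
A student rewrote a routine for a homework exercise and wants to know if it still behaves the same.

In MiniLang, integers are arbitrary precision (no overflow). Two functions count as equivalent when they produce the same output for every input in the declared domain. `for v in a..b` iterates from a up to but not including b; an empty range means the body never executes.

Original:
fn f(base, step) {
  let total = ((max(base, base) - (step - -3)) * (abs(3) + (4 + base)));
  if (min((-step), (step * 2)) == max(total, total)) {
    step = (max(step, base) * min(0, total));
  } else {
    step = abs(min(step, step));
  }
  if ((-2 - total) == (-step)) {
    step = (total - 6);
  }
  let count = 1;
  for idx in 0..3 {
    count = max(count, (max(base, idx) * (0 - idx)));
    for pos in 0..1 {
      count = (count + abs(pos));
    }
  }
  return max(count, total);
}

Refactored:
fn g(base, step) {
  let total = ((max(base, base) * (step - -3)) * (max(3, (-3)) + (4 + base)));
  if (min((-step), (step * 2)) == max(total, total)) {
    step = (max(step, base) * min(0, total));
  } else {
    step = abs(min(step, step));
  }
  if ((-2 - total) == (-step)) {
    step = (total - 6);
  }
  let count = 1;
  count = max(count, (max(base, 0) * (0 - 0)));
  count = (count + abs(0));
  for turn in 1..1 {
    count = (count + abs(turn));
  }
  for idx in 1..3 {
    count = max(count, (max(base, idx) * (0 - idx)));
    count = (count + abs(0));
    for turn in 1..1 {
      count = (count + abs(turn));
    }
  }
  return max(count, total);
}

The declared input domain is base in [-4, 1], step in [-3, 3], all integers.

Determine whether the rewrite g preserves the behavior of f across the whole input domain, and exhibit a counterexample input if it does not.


Take base=1, step=-3.
f: total := 8 | (min((-step), (step * 2)) == max(total, total)): false | step := 3 | ((-2 - total) == (-step)): false | count := 1 | iter idx=0: | count := 1 | iter pos=0: | count := 1 | iter idx=1: | count := 1 | iter pos=0: | count := 1 | iter idx=2: | count := 1 | iter pos=0: | count := 1 | result 8
g: total := 0 | (min((-step), (step * 2)) == max(total, total)): false | step := 3 | ((-2 - total) == (-step)): false | count := 1 | count := 1 | count := 1 | loop over turn: empty range | iter idx=1: | count := 1 | count := 1 | loop over turn: empty range | iter idx=2: | count := 1 | count := 1 | loop over turn: empty range | result 1
8 vs 1 — the two versions disagree here.
verdict: not equivalent; witness: base=1, step=-3


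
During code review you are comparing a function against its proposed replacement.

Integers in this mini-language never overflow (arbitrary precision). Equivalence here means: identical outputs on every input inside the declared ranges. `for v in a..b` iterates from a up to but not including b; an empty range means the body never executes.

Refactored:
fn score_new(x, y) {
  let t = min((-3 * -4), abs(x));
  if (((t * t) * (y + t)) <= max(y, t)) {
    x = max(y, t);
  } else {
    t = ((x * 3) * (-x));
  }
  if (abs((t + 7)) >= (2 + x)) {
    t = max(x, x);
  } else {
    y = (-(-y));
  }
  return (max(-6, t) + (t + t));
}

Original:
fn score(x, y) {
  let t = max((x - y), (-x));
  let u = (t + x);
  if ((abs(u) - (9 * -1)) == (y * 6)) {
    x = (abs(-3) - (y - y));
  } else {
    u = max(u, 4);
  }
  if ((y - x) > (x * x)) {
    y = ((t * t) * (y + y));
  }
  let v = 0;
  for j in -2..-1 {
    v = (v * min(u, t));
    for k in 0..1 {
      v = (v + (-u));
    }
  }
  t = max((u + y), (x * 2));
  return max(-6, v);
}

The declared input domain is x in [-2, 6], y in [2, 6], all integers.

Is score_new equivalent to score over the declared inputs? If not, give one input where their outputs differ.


Evaluate both at x=-2, y=2.
score: t := 2 | u := 0 | ((abs(u) - (9 * -1)) == (y * 6)): false | u := 4 | ((y - x) > (x * x)): false | v := 0 | iter j=-2: | v := 0 | iter k=0: | v := -4 | t := 6 | result -4
score_new: t := 2 | (((t * t) * (y + t)) <= max(y, t)): false | t := -12 | (abs((t + 7)) >= (2 + x)): true | t := -2 | result -6
-4 and -6 differ, so these are not the same function on this domain.
verdict: not equivalent; witness: x=-2, y=2


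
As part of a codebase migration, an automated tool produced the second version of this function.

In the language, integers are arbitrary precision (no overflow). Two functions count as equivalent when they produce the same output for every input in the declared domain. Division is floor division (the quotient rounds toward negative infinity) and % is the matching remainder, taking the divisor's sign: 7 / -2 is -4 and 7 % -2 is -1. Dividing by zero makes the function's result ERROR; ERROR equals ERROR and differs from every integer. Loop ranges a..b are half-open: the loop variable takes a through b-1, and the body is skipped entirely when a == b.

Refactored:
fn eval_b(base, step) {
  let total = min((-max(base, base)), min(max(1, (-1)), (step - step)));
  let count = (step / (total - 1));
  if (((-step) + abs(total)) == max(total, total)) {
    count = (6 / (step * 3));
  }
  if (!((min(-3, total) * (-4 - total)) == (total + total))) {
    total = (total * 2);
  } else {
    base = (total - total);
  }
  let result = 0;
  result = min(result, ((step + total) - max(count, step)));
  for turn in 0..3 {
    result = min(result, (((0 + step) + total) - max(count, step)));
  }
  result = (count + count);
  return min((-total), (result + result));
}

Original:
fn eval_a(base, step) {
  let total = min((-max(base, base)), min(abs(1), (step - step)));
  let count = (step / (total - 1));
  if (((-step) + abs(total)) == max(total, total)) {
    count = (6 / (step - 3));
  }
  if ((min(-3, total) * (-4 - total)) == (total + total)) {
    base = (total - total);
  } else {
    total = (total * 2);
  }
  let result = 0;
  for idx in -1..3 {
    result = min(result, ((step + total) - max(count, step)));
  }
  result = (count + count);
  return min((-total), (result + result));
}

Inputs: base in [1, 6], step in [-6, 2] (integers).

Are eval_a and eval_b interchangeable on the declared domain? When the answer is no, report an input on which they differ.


Try base=1, step=2.
eval_a: total=-1, then count=-1, then (((-step) + abs(total)) == max(total, total)) is true, then count=-6, then ((min(-3, total) * (-4 - total)) == (total + total)) is false, then total=-2, then result=0, then (idx=-1), then result=-2, then (idx=0), then result=-2, then (idx=1), then result=-2, then (idx=2), then result=-2, then result=-12, then returns -24
eval_b: total=-1, then count=-1, then (((-step) + abs(total)) == max(total, total)) is true, then count=1, then (!((min(-3, total) * (-4 - total)) == (total + total))) is true, then total=-2, then result=0, then result=-2, then (turn=0), then result=-2, then (turn=1), then result=-2, then (turn=2), then result=-2, then result=2, then returns 2
-24 != 2, so the rewrite changes behavior.
verdict: not equivalent; witness: base=1, step=2


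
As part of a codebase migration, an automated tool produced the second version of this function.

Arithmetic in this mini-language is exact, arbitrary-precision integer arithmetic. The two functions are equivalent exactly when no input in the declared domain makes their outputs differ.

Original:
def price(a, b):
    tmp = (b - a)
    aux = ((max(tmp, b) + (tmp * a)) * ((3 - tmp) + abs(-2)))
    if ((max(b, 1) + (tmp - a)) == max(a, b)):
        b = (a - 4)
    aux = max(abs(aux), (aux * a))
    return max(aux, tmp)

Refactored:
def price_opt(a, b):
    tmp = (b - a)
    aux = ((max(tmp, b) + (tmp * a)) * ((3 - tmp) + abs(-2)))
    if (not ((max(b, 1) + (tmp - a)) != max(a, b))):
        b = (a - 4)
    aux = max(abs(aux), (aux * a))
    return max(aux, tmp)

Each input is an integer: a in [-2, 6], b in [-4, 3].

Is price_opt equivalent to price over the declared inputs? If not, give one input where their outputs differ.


This is a faithful refactor — boolean connective usage differs; and comparison usage differs, but the computed results match everywhere.
As a probe, take a=4, b=-3: price runs tmp := -7 | aux := -372 | ((max(b, 1) + (tmp - a)) == max(a, b)): false | aux := 372 | result 372; price_opt runs tmp := -7 | aux := -372 | (not ((max(b, 1) + (tmp - a)) != max(a, b))): false | aux := 372 | result 372; both end at 372.
An exhaustive pass over the 72 declared inputs shows identical outputs.
verdict: equivalent


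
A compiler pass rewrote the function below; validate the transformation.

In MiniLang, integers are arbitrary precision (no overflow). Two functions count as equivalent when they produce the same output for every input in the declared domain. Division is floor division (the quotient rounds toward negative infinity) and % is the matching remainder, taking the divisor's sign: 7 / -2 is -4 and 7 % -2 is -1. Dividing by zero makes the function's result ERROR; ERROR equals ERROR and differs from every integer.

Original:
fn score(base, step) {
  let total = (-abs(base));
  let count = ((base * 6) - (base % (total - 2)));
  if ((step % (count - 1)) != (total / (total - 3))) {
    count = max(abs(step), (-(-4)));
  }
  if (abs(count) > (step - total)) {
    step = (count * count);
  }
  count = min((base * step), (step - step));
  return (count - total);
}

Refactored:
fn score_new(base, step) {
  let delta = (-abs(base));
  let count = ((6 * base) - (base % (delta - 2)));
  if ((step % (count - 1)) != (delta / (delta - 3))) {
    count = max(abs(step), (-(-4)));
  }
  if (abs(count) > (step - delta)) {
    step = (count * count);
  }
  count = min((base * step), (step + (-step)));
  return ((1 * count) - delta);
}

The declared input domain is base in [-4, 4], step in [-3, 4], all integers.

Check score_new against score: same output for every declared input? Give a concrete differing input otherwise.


Side by side, the visible changes include: constant usage differs; also arithmetic usage differs; also local variable names differ.
As a probe, take base=-1, step=0: score runs total = -1; count = -5; ((step % (count - 1)) != (total / (total - 3))) -> false; (abs(count) > (step - total)) -> true; step = 25; count = -25; return -24; score_new runs delta = -1; count = -5; ((step % (count - 1)) != (delta / (delta - 3))) -> false; (abs(count) > (step - delta)) -> true; step = 25; count = -25; return -24; both end at -24.
An exhaustive pass over the 72 declared inputs shows identical outputs.
verdict: equivalent


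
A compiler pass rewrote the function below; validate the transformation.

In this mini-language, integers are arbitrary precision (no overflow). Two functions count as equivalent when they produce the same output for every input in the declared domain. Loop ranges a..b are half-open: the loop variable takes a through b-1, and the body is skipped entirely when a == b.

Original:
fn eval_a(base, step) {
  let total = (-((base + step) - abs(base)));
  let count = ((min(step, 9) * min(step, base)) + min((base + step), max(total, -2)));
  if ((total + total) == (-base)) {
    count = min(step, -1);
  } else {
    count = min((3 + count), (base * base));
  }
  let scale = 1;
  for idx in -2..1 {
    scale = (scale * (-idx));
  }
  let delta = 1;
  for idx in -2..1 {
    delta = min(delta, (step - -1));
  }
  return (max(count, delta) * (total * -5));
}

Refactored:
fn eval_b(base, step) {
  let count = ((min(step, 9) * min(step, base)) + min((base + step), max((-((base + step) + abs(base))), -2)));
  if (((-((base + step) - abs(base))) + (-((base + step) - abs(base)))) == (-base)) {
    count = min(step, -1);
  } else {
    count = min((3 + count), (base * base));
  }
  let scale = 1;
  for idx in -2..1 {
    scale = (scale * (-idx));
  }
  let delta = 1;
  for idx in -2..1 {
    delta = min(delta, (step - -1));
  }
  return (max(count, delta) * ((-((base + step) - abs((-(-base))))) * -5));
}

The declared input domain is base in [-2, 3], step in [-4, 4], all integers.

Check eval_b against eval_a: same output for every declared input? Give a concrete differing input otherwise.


Run the pair on base=2, step=-1.
eval_a: total=1, then count=2, then ((total + total) == (-base)) is false, then count=4, then scale=1, then (idx=-2), then scale=2, then (idx=-1), then scale=2, then (idx=0), then scale=0, then delta=1, then (idx=-2), then delta=0, then (idx=-1), then delta=0, then (idx=0), then delta=0, then returns -20
eval_b: count=-1, then (((-((base + step) - abs(base))) + (-((base + step) - abs(base)))) == (-base)) is false, then count=2, then scale=1, then (idx=-2), then scale=2, then (idx=-1), then scale=2, then (idx=0), then scale=0, then delta=1, then (idx=-2), then delta=0, then (idx=-1), then delta=0, then (idx=0), then delta=0, then returns -10
-20 and -10 differ, so these are not the same function on this domain.
verdict: not equivalent; witness: base=2, step=-1


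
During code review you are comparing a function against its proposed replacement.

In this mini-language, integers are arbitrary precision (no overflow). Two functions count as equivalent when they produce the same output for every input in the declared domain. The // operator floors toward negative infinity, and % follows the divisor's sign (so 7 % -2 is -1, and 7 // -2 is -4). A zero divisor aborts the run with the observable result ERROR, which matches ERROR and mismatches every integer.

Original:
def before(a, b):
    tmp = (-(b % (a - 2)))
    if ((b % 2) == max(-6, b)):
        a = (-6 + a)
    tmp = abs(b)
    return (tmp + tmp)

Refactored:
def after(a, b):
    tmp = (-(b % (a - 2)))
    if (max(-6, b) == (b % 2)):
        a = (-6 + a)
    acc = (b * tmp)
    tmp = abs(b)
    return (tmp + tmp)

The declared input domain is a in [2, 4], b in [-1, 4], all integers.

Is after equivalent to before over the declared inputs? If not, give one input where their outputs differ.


Side by side, the visible changes include: local variable names differ, statement counts differ, arithmetic usage differs.
One worked example (a=2, b=2) — before: division by zero -> ERROR; after: division by zero -> ERROR; agreement on ERROR.
Every one of the 18 inputs gives matching results.
verdict: equivalent


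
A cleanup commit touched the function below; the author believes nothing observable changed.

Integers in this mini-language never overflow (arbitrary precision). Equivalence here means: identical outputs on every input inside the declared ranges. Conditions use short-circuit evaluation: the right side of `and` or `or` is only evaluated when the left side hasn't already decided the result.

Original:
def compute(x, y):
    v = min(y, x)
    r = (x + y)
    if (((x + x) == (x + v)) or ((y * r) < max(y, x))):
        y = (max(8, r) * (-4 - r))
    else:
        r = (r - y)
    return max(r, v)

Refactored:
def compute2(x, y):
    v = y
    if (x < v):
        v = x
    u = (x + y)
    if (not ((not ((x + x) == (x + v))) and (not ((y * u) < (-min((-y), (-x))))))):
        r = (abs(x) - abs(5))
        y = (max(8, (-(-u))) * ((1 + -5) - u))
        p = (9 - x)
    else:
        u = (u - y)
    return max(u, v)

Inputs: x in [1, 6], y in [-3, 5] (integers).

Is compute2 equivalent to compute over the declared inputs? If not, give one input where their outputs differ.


This is a faithful refactor — min/max/abs usage differs; also statement counts differ; also arithmetic usage differs; also constant usage differs; also local variable names differ; also boolean connective usage differs; also comparison usage differs; also branching structure differs, but the computed results match everywhere.
Spot check at x=6, y=3 — compute: v=3, then r=9, then (((x + x) == (x + v)) or ((y * r) < max(y, x))) is false, then r=6, then returns 6. compute2: v=3, then (x < v) is false, then u=9, then (not ((not ((x + x) == (x + v))) and (not ((y * u) < (-min((-y), (-x))))))) is false, then u=6, then returns 6. Both give 6.
Checked all 54 inputs in the declared domain: the outputs agree on every one.
verdict: equivalent


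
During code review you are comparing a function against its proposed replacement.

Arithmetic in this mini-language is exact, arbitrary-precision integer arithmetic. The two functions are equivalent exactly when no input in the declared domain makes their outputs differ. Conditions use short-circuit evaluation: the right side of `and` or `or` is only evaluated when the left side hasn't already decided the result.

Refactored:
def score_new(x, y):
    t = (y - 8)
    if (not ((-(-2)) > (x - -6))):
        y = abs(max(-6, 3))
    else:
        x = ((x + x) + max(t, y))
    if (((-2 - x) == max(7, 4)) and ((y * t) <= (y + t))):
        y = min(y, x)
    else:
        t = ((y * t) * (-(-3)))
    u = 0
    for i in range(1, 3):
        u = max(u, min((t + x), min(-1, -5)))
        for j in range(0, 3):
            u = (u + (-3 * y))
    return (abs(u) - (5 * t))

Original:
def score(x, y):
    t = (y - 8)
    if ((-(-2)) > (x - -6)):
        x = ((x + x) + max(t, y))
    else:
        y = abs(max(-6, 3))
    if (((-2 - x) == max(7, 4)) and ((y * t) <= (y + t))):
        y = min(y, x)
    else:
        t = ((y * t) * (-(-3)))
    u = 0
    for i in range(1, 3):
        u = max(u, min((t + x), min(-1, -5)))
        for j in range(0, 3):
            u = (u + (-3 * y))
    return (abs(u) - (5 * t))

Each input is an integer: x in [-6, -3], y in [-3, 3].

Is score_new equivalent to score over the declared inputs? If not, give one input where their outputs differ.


Differences: boolean connective usage differs — yet all 28 inputs agree.
verdict: equivalent


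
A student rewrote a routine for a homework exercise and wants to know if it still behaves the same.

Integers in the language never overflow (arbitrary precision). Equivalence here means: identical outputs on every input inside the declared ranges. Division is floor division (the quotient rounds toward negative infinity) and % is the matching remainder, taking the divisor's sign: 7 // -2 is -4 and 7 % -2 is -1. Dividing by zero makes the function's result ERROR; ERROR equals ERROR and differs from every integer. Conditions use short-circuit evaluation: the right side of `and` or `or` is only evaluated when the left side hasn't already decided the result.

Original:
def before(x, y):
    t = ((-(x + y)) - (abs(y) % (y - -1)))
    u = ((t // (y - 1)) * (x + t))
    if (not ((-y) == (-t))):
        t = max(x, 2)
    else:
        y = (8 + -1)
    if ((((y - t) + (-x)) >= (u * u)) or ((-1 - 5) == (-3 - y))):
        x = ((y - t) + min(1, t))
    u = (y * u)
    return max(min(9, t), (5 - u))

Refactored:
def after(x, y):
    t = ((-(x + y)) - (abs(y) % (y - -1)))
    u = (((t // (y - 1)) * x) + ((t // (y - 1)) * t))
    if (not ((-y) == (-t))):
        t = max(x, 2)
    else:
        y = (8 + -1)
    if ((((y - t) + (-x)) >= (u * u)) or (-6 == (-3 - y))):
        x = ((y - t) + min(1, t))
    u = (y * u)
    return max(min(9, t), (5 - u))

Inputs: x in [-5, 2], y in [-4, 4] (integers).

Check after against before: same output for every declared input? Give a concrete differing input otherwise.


Equivalent — the differences include constant usage differs; arithmetic usage differs, yet no declared input distinguishes the two.
As a probe, take x=-1, y=1: before runs t = -1; division by zero -> ERROR; after runs t = -1; division by zero -> ERROR; both end at ERROR.
Across all 72 domain points the two functions coincide.
verdict: equivalent


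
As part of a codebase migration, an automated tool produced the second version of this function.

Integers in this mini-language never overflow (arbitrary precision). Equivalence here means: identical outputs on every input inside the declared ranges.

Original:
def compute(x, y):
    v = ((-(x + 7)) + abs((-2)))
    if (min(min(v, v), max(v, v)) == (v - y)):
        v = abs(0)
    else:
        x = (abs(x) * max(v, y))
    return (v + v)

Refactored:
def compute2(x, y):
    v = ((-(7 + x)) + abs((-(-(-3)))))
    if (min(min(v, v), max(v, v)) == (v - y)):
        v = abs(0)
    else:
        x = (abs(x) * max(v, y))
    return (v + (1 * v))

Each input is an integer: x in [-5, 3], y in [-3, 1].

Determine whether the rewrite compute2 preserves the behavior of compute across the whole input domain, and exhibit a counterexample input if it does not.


Not equivalent: x=-5, y=-3 separates them (0 vs 2).
compute: v=0, then (min(min(v, v), max(v, v)) == (v - y)) is false, then x=0, then returns 0
compute2: v=1, then (min(min(v, v), max(v, v)) == (v - y)) is false, then x=5, then returns 2
verdict: not equivalent; witness: x=-5, y=-3


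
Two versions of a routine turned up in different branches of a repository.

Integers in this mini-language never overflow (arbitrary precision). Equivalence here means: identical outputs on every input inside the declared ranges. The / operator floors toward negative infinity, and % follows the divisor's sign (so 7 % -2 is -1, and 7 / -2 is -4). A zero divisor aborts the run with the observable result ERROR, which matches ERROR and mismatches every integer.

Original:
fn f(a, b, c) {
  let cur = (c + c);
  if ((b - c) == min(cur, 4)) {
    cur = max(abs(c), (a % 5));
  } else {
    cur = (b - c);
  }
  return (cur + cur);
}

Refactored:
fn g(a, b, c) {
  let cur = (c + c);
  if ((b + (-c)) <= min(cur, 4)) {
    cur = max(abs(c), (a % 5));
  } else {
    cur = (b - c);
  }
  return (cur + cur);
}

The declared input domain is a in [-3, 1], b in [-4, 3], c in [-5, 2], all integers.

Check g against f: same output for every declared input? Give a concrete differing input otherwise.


These are not equivalent — on a=-3, b=-4, c=-1 the outputs split (-6 vs 4).
f: cur = -2; ((b - c) == min(cur, 4)) -> false; cur = -3; return -6
g: cur = -2; ((b + (-c)) <= min(cur, 4)) -> true; cur = 2; return 4
verdict: not equivalent; witness: a=-3, b=-4, c=-1


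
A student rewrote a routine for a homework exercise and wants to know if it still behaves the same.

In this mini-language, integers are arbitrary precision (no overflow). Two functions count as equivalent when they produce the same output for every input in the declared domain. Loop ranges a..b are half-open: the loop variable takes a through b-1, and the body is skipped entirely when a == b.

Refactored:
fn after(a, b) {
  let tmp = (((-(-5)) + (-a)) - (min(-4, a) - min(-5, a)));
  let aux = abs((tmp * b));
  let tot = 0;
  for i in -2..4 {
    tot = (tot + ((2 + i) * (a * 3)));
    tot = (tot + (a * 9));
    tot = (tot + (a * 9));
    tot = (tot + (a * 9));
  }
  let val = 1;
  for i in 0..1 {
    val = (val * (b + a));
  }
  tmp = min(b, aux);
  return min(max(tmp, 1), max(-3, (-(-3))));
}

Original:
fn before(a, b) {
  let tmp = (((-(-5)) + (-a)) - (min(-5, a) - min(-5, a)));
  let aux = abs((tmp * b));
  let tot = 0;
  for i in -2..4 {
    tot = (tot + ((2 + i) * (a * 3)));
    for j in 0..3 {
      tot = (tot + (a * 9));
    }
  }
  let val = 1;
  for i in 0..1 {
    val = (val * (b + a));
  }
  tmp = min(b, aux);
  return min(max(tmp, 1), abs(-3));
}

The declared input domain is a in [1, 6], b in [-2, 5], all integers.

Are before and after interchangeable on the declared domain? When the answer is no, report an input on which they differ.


Try a=4, b=2.
before: tmp = 1; aux = 2; tot = 0; [i=-2]; tot = 0; [j=0]; tot = 36; [j=1]; tot = 72; [j=2]; tot = 108; [i=-1]; tot = 120; [j=0]; tot = 156; [j=1]; tot = 192; [j=2]; tot = 228; [i=0]; tot = 252; [j=0]; tot = 288; [j=1]; tot = 324; [j=2]; tot = 360; [i=1]; tot = 396; [j=0]; tot = 432; [j=1]; tot = 468; [j=2]; tot = 504; [i=2]; tot = 552; [j=0]; tot = 588; [j=1]; tot = 624; [j=2]; tot = 660; [i=3]; tot = 720; [j=0]; tot = 756; [j=1]; tot = 792; [j=2]; tot = 828; val = 1; [i=0]; val = 6; tmp = 2; return 2
after: tmp = 0; aux = 0; tot = 0; [i=-2]; tot = 0; tot = 36; tot = 72; tot = 108; [i=-1]; tot = 120; tot = 156; tot = 192; tot = 228; [i=0]; tot = 252; tot = 288; tot = 324; tot = 360; [i=1]; tot = 396; tot = 432; tot = 468; tot = 504; [i=2]; tot = 552; tot = 588; tot = 624; tot = 660; [i=3]; tot = 720; tot = 756; tot = 792; tot = 828; val = 1; [i=0]; val = 6; tmp = 0; return 1
2 against 1: the behavior changed.
verdict: not equivalent; witness: a=4, b=2


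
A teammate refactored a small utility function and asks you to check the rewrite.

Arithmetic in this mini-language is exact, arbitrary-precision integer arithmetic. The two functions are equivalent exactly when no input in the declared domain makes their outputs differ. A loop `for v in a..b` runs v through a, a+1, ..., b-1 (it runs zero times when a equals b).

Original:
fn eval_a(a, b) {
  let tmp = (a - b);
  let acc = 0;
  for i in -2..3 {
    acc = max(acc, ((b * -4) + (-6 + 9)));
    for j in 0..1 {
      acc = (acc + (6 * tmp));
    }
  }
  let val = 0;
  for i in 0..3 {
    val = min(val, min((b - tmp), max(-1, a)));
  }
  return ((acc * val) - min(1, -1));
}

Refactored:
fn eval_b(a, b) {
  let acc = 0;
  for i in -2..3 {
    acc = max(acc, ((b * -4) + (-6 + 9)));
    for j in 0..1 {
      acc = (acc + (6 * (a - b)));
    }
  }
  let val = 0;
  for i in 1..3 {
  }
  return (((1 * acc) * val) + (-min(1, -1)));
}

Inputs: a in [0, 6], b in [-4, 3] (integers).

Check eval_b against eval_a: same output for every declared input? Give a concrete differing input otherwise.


These are not equivalent — on a=0, b=-4 the outputs split (-1111 vs 1).
eval_a: tmp=4, then acc=0, then (i=-2), then acc=19, then (j=0), then acc=43, then (i=-1), then acc=43, then (j=0), then acc=67, then (i=0), then acc=67, then (j=0), then acc=91, then (i=1), then acc=91, then (j=0), then acc=115, then (i=2), then acc=115, then (j=0), then acc=139, then val=0, then (i=0), then val=-8, then (i=1), then val=-8, then (i=2), then val=-8, then returns -1111
eval_b: acc=0, then (i=-2), then acc=19, then (j=0), then acc=43, then (i=-1), then acc=43, then (j=0), then acc=67, then (i=0), then acc=67, then (j=0), then acc=91, then (i=1), then acc=91, then (j=0), then acc=115, then (i=2), then acc=115, then (j=0), then acc=139, then val=0, then (i=1), then (i=2), then returns 1
verdict: not equivalent; witness: a=0, b=-4
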